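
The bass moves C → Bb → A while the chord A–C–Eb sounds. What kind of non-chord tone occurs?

Bb is a passing tone.

The harmony at that moment is A diminished triad (A, C, Eb); Bb is not a chord tone.
It is approached by step down from C and left by step down to A.
Step in, step out in the same direction — a passing tone.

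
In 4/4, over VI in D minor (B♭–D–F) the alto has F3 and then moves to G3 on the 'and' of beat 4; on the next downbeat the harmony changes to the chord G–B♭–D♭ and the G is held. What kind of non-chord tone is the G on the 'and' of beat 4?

Anticipation.

The harmony at that moment is B♭ major triad (B♭, D, F); G3 is not a chord tone.
It is approached by step up from F3 and then sustained as the same pitch into the next harmony.
Arriving early and becoming a chord tone when the harmony changes — an anticipation.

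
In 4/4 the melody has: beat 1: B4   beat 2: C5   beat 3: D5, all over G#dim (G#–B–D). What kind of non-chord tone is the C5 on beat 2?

Passing tone.

The harmony at that moment is G# diminished triad (G#, B, D); C5 is not a chord tone.
It is approached by step up from B4 and left by step up to D5.
Step in, step out in the same direction — a passing tone.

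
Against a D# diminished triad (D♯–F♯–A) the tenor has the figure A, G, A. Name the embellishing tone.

G is a neighbor tone.

The harmony at that moment is D♯ diminished triad (D♯, F♯, A); G is not a chord tone.
It is approached by step down from A and left by step up to A.
Step away and step back to the same note — a neighbor tone (lower neighbor).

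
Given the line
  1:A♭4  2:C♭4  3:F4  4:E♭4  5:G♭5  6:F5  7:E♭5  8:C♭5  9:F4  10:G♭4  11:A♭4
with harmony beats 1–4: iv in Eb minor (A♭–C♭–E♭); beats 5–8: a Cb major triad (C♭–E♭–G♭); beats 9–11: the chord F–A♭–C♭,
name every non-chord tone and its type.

F4 (beat 3) — appoggiatura; F5 (beat 6) — passing tone; G♭4 (beat 10) — passing tone.

The harmony at that moment is A♭ minor triad (A♭, C♭, E♭); F4 is not a chord tone.
It is approached by leap up from C♭4 and left by step down to E♭4.
Leap in, step out — an appoggiatura.
The harmony at that moment is C♭ major triad (C♭, E♭, G♭); F5 is not a chord tone.
It is approached by step down from G♭5 and left by step down to E♭5.
Step in, step out in the same direction — a passing tone.
The harmony at that moment is F diminished triad (F, A♭, C♭); G♭4 is not a chord tone.
It is approached by step up from F4 and left by step up to A♭4.
Step in, step out in the same direction — a passing tone.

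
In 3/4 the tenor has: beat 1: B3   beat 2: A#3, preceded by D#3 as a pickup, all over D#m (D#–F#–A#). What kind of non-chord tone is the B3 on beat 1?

Appoggiatura.

The harmony at that moment is D# minor triad (D#, F#, A#); B3 is not a chord tone.
It is approached by leap up from D#3 and left by step down to A#3.
Leap in, step out, metrically accented — an appoggiatura.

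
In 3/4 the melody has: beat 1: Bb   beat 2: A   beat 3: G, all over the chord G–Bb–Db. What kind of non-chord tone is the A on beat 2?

Passing tone.

The harmony at that moment is G diminished triad (G, Bb, Db); A is not a chord tone.
It is approached by step down from Bb and left by step down to G.
Step in, step out in the same direction — a passing tone.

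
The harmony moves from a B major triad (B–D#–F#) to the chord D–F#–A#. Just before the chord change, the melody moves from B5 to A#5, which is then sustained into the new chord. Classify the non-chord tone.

The harmony at that moment is B major triad (B, D#, F#); A#5 is not a chord tone.
It is approached by step down from B5 and then sustained as the same pitch into the next harmony.
Arriving early and becoming a chord tone when the harmony changes — an anticipation.

A#5 is an anticipation.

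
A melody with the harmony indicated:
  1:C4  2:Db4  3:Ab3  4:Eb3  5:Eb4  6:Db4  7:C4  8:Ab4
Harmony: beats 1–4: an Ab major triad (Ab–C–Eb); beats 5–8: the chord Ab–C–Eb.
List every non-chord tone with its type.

Db4 (beat 2) — escape tone; Db4 (beat 6) — passing tone.

The harmony at that moment is Ab major triad (Ab, C, Eb); Db4 is not a chord tone.
It is approached by step up from C4 and left by leap down to Ab3.
Step in, leap out — an escape tone.
The harmony at that moment is Ab major triad (Ab, C, Eb); Db4 is not a chord tone.
It is approached by step down from Eb4 and left by step down to C4.
Step in, step out in the same direction — a passing tone.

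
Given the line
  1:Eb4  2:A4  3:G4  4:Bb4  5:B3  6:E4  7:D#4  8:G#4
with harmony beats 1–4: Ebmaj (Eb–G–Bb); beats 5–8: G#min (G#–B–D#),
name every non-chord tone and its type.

A4 (beat 2) — appoggiatura; E4 (beat 6) — appoggiatura.

The harmony at that moment is Eb major triad (Eb, G, Bb); A4 is not a chord tone.
It is approached by leap up from Eb4 and left by step down to G4.
Leap in, step out — an appoggiatura.
The harmony at that moment is G# minor triad (G#, B, D#); E4 is not a chord tone.
It is approached by leap up from B3 and left by step down to D#4.
Leap in, step out — an appoggiatura.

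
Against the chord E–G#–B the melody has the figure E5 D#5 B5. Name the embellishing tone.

D#5 is an escape tone.

The harmony at that moment is E major triad (E, G#, B); D#5 is not a chord tone.
It is approached by step down from E5 and left by leap up to B5.
Step in, leap out — an escape tone.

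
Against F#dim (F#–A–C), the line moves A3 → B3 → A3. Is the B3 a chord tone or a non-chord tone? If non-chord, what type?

Non-chord tone — a neighbor tone.

The harmony at that moment is F# diminished triad (F#, A, C); B3 is not a chord tone.
It is approached by step up from A3 and left by step down to A3.
Step away and step back to the same note — a neighbor tone (upper neighbor).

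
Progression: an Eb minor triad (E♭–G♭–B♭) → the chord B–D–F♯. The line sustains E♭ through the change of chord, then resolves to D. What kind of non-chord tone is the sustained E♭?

E♭ is a suspension.

The harmony at that moment is B minor triad (B, D, F♯); E♭ is not a chord tone.
It is held over (the same pitch as the preceding E♭) and left by step down to D.
Held over from the previous chord and resolving down by step — a suspension.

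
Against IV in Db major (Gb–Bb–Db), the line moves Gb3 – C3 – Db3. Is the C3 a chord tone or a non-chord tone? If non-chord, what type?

The harmony at that moment is Gb major triad (Gb, Bb, Db); C3 is not a chord tone.
It is approached by leap down from Gb3 and left by step up to Db3.
Leap in, step out — an appoggiatura.

Non-chord tone — an appoggiatura.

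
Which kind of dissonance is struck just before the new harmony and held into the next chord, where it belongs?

Anticipation.

Approach: ahead of the chord change (typically by step), so it is dissonant against the current harmony. Departure: none — the same pitch is restated or held and is a chord tone of the new harmony.
Dissonant first, consonant once the harmony catches up: the note simply arrives early — an anticipation. (The reverse timing, consonant first and dissonant after the change, would be a suspension or retardation.)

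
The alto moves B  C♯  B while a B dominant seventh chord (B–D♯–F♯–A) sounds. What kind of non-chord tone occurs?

The harmony at that moment is B dominant seventh chord (B, D♯, F♯, A); C♯ is not a chord tone.
It is approached by step up from B and left by step down to B.
Step away and step back to the same note — a neighbor tone (upper neighbor).

C♯ is a neighbor tone.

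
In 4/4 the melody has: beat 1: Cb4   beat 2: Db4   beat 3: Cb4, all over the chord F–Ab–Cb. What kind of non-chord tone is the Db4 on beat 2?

Upper neighbor tone.

The harmony at that moment is F diminished triad (F, Ab, Cb); Db4 is not a chord tone.
It is approached by step up from Cb4 and left by step down to Cb4.
Step away and step back to the same note — a neighbor tone (upper neighbor).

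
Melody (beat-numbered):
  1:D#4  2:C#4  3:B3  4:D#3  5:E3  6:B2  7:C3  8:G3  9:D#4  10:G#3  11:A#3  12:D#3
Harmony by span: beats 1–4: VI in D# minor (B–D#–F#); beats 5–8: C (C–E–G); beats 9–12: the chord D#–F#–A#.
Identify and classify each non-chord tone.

The harmony at that moment is B major triad (B, D#, F#); C#4 is not a chord tone.
It is approached by step down from D#4 and left by step down to B3.
Step in, step out in the same direction — a passing tone.
The harmony at that moment is C major triad (C, E, G); B2 is not a chord tone.
It is approached by leap down from E3 and left by step up to C3.
Leap in, step out — an appoggiatura.
The harmony at that moment is D# minor triad (D#, F#, A#); G#3 is not a chord tone.
It is approached by leap down from D#4 and left by step up to A#3.
Leap in, step out — an appoggiatura.

C#4 (beat 2) — passing tone; B2 (beat 6) — appoggiatura; G#3 (beat 10) — appoggiatura.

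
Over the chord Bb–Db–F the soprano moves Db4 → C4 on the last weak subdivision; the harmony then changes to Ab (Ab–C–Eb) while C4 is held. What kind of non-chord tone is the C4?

The harmony at that moment is Bb minor triad (Bb, Db, F); C4 is not a chord tone.
It is approached by step down from Db4 and then sustained as the same pitch into the next harmony.
Arriving early and becoming a chord tone when the harmony changes — an anticipation.

C4 is an anticipation.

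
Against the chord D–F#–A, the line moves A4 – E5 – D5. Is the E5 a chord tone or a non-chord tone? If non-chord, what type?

The harmony at that moment is D major triad (D, F#, A); E5 is not a chord tone.
It is approached by leap up from A4 and left by step down to D5.
Leap in, step out — an appoggiatura.

Non-chord tone — an appoggiatura.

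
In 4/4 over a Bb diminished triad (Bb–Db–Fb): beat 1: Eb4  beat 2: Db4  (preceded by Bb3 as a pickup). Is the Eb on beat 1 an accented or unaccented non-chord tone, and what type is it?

Accented appoggiatura.

The harmony at that moment is Bb diminished triad (Bb, Db, Fb); Eb4 is not a chord tone.
It is approached by leap up from Bb3 and left by step down to Db4.
Leap in, step out — an appoggiatura.
It falls on the downbeat, so it is accented.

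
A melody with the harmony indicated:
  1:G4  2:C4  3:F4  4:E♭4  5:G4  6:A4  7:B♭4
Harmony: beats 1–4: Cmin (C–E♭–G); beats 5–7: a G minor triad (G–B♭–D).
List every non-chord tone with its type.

F4 (beat 3) — appoggiatura; A4 (beat 6) — passing tone.

The harmony at that moment is C minor triad (C, E♭, G); F4 is not a chord tone.
It is approached by leap up from C4 and left by step down to E♭4.
Leap in, step out — an appoggiatura.
The harmony at that moment is G minor triad (G, B♭, D); A4 is not a chord tone.
It is approached by step up from G4 and left by step up to B♭4.
Step in, step out in the same direction — a passing tone.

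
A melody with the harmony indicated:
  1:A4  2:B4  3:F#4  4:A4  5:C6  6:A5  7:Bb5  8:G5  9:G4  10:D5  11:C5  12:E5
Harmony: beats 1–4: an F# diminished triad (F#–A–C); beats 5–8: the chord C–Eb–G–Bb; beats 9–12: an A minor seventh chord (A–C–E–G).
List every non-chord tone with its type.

The harmony at that moment is F# diminished triad (F#, A, C); B4 is not a chord tone.
It is approached by step up from A4 and left by leap down to F#4.
Step in, leap out — an escape tone.
The harmony at that moment is C minor seventh chord (C, Eb, G, Bb); A5 is not a chord tone.
It is approached by leap down from C6 and left by step up to Bb5.
Leap in, step out — an appoggiatura.
The harmony at that moment is A minor seventh chord (A, C, E, G); D5 is not a chord tone.
It is approached by leap up from G4 and left by step down to C5.
Leap in, step out — an appoggiatura.

B4 (beat 2) — escape tone; A5 (beat 6) — appoggiatura; D5 (beat 10) — appoggiatura.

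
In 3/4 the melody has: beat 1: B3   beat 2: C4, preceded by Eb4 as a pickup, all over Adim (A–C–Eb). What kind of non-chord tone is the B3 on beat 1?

The harmony at that moment is A diminished triad (A, C, Eb); B3 is not a chord tone.
It is approached by leap down from Eb4 and left by step up to C4.
Leap in, step out, metrically accented — an appoggiatura.

Appoggiatura.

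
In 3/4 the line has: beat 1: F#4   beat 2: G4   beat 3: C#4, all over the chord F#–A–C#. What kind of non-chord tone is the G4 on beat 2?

Escape tone.

The harmony at that moment is F# minor triad (F#, A, C#); G4 is not a chord tone.
It is approached by step up from F#4 and left by leap down to C#4.
Step in, leap out, on a weak beat — an escape tone.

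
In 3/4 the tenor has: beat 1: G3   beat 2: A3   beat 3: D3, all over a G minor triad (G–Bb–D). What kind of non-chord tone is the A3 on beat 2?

The harmony at that moment is G minor triad (G, Bb, D); A3 is not a chord tone.
It is approached by step up from G3 and left by leap down to D3.
Step in, leap out, on a weak beat — an escape tone.

Escape tone.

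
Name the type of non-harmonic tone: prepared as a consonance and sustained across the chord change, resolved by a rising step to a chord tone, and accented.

Retardation.

Approach: by preparation — the pitch is first a chord tone, then held (tied or repeated) while the harmony changes under it. Departure: up by step. Metric position: strong.
A prepared dissonance that resolves upward by step — a retardation. (The same figure resolving downward would be a suspension.)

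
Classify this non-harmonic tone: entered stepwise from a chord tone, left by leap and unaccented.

Escape tone.

Approach: by step. Departure: by leap. Metric position: weak.
Step in, leap out, from a weak position — an escape tone (échappée). (It is the mirror image of the appoggiatura, which leaps in and steps out on a strong beat.)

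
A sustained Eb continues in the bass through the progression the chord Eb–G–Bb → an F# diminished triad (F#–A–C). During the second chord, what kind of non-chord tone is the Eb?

The harmony at that moment is F# diminished triad (F#, A, C); Eb is not a chord tone.
It is held over (the same pitch as the preceding Eb) and then sustained as the same pitch into the next harmony.
Sustained through a change of harmony — a pedal tone.

Pedal tone (pedal point).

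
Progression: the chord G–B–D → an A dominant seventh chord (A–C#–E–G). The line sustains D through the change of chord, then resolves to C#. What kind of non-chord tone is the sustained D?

D is a suspension.

The harmony at that moment is A dominant seventh chord (A, C#, E, G); D is not a chord tone.
It is held over (the same pitch as the preceding D) and left by step down to C#.
Held over from the previous chord and resolving down by step — a suspension.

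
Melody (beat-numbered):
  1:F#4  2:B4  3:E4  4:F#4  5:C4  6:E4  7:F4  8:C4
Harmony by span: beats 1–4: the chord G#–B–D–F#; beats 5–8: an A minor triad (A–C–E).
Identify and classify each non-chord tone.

E4 (beat 3) — appoggiatura; F4 (beat 7) — escape tone.

The harmony at that moment is G# half-diminished seventh chord (G#, B, D, F#); E4 is not a chord tone.
It is approached by leap down from B4 and left by step up to F#4.
Leap in, step out — an appoggiatura.
The harmony at that moment is A minor triad (A, C, E); F4 is not a chord tone.
It is approached by step up from E4 and left by leap down to C4.
Step in, leap out — an escape tone.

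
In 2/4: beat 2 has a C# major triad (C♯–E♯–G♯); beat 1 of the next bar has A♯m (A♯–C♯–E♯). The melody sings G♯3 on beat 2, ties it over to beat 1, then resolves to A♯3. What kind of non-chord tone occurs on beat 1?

Retardation.

The harmony at that moment is A♯ minor triad (A♯, C♯, E♯); G♯3 is not a chord tone.
It is held over (the same pitch as the preceding G♯3) and left by step up to A♯3.
Held over from the previous chord and resolving up by step — a retardation.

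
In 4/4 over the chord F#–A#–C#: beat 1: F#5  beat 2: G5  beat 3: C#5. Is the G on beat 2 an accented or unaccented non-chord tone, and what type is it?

The harmony at that moment is F# major triad (F#, A#, C#); G5 is not a chord tone.
It is approached by step up from F#5 and left by leap down to C#5.
Step in, leap out — an escape tone.
It falls on a weak beat, so it is unaccented.

Unaccented escape tone.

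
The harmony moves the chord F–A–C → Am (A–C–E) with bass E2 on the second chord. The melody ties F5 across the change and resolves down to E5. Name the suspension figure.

9–8 suspension.

At the second chord the bass is E2. The suspended F5 lies a ninth above the bass; after resolving down by step to E5, the interval above the bass becomes an octave.
Suspension figures are named by those two intervals: 9–8.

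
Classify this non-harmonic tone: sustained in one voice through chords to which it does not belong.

Approach: none. Departure: none — a single pitch is sustained while the chords change around it, passing through harmonies that do not contain it.
No melodic motion at all; the dissonance is created entirely by the moving harmonies against the stationary note — a pedal tone (pedal point).

Pedal tone.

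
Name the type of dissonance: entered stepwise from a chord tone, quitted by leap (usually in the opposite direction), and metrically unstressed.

Approach: by step. Departure: by leap. Metric position: weak.
Step in, leap out, from a weak position — an escape tone (échappée). (It is the mirror image of the appoggiatura, which leaps in and steps out on a strong beat.)

Escape tone.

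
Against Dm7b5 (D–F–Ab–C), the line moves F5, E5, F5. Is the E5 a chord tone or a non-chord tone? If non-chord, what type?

Non-chord tone — a neighbor tone.

The harmony at that moment is D half-diminished seventh chord (D, F, Ab, C); E5 is not a chord tone.
It is approached by step down from F5 and left by step up to F5.
Step away and step back to the same note — a neighbor tone (lower neighbor).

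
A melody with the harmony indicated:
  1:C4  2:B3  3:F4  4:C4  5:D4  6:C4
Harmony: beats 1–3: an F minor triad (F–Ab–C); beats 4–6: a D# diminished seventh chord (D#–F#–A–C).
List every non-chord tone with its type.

B3 (beat 2) — escape tone; D4 (beat 5) — neighbor tone.

The harmony at that moment is F minor triad (F, Ab, C); B3 is not a chord tone.
It is approached by step down from C4 and left by leap up to F4.
Step in, leap out — an escape tone.
The harmony at that moment is D# diminished seventh chord (D#, F#, A, C); D4 is not a chord tone.
It is approached by step up from C4 and left by step down to C4.
Step away and step back to the same note — a neighbor tone (upper neighbor).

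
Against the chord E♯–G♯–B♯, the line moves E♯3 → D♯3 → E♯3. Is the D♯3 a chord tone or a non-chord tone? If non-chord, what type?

The harmony at that moment is E♯ minor triad (E♯, G♯, B♯); D♯3 is not a chord tone.
It is approached by step down from E♯3 and left by step up to E♯3.
Step away and step back to the same note — a neighbor tone (lower neighbor).

Non-chord tone — a neighbor tone.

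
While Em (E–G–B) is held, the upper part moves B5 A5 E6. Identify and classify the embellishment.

A5 is an escape tone.

The harmony at that moment is E minor triad (E, G, B); A5 is not a chord tone.
It is approached by step down from B5 and left by leap up to E6.
Step in, leap out — an escape tone.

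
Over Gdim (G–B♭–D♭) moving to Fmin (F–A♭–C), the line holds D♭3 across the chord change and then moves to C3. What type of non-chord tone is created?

D♭3 is a suspension.

The harmony at that moment is F minor triad (F, A♭, C); D♭3 is not a chord tone.
It is held over (the same pitch as the preceding D♭3) and left by step down to C3.
Held over from the previous chord and resolving down by step — a suspension.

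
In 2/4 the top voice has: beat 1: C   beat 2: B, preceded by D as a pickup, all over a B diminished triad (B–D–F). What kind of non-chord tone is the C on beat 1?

The harmony at that moment is B diminished triad (B, D, F); C is not a chord tone.
It is approached by step down from D and left by step down to B.
Step in, step out in the same direction — a passing tone.

Passing tone.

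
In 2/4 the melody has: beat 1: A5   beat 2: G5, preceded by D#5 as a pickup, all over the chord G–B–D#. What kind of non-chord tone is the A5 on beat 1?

The harmony at that moment is G augmented triad (G, B, D#); A5 is not a chord tone.
It is approached by leap up from D#5 and left by step down to G5.
Leap in, step out, metrically accented — an appoggiatura.

Appoggiatura.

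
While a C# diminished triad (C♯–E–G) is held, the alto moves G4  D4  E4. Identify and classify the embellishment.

The harmony at that moment is C♯ diminished triad (C♯, E, G); D4 is not a chord tone.
It is approached by leap down from G4 and left by step up to E4.
Leap in, step out — an appoggiatura.

D4 is an appoggiatura.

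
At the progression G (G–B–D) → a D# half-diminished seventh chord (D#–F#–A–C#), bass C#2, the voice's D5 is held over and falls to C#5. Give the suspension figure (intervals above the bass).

At the second chord the bass is C#2. The suspended D5 lies a ninth above the bass; after resolving down by step to C#5, the interval above the bass becomes an octave.
Suspension figures are named by those two intervals: 9–8.

9–8 suspension.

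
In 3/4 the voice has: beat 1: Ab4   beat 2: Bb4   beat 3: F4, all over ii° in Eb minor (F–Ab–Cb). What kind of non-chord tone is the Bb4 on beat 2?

Escape tone.

The harmony at that moment is F diminished triad (F, Ab, Cb); Bb4 is not a chord tone.
It is approached by step up from Ab4 and left by leap down to F4.
Step in, leap out, on a weak beat — an escape tone.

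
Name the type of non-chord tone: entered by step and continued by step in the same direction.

Passing tone.

Approach: by step. Departure: by step, continuing in the same direction.
Stepwise on both sides with no change of direction means the note fills in the space between two different chord tones — a passing tone. (Had it turned back to its starting note it would be a neighbor tone instead.)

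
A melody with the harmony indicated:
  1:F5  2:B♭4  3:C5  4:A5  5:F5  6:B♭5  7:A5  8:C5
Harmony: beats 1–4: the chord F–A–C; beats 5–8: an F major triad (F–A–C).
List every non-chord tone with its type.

The harmony at that moment is F major triad (F, A, C); B♭4 is not a chord tone.
It is approached by leap down from F5 and left by step up to C5.
Leap in, step out — an appoggiatura.
The harmony at that moment is F major triad (F, A, C); B♭5 is not a chord tone.
It is approached by leap up from F5 and left by step down to A5.
Leap in, step out — an appoggiatura.

B♭4 (beat 2) — appoggiatura; B♭5 (beat 6) — appoggiatura.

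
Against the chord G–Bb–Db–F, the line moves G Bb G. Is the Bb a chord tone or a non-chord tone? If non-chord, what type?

G half-diminished seventh chord contains G, Bb, Db, F; Bb is the third, so it is a chord tone.

Chord tone (the third of G half-diminished seventh chord).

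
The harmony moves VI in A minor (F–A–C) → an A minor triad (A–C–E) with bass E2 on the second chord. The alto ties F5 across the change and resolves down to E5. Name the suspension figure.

9–8 suspension.

At the second chord the bass is E2. The suspended F5 lies a ninth above the bass; after resolving down by step to E5, the interval above the bass becomes an octave.
Suspension figures are named by those two intervals: 9–8.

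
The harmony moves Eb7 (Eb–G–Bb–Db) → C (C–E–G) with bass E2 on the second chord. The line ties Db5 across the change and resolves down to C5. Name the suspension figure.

7–6 suspension.

At the second chord the bass is E2. The suspended Db5 lies a seventh above the bass; after resolving down by step to C5, the interval above the bass becomes a sixth.
Suspension figures are named by those two intervals: 7–6.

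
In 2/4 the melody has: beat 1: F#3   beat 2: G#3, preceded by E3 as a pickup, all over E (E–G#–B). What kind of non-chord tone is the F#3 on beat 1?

Passing tone.

The harmony at that moment is E major triad (E, G#, B); F#3 is not a chord tone.
It is approached by step up from E3 and left by step up to G#3.
Step in, step out in the same direction — a passing tone.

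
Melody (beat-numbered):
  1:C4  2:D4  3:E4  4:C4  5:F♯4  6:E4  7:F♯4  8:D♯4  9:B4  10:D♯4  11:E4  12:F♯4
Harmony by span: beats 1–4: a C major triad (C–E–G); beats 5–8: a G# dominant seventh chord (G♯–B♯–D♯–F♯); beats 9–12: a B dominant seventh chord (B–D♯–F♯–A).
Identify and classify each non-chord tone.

The harmony at that moment is C major triad (C, E, G); D4 is not a chord tone.
It is approached by step up from C4 and left by step up to E4.
Step in, step out in the same direction — a passing tone.
The harmony at that moment is G♯ dominant seventh chord (G♯, B♯, D♯, F♯); E4 is not a chord tone.
It is approached by step down from F♯4 and left by step up to F♯4.
Step away and step back to the same note — a neighbor tone (lower neighbor).
The harmony at that moment is B dominant seventh chord (B, D♯, F♯, A); E4 is not a chord tone.
It is approached by step up from D♯4 and left by step up to F♯4.
Step in, step out in the same direction — a passing tone.

D4 (beat 2) — passing tone; E4 (beat 6) — neighbor tone; E4 (beat 11) — passing tone.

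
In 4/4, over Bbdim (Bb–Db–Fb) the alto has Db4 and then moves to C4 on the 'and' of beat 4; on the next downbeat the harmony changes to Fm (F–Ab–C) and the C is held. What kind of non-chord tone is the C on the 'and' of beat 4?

The harmony at that moment is Bb diminished triad (Bb, Db, Fb); C4 is not a chord tone.
It is approached by step down from Db4 and then sustained as the same pitch into the next harmony.
Arriving early and becoming a chord tone when the harmony changes — an anticipation.

Anticipation.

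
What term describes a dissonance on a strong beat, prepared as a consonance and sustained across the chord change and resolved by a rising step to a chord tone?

Approach: by preparation — the pitch is first a chord tone, then held (tied or repeated) while the harmony changes under it. Departure: up by step. Metric position: strong.
A prepared dissonance that resolves upward by step — a retardation. (The same figure resolving downward would be a suspension.)

Retardation.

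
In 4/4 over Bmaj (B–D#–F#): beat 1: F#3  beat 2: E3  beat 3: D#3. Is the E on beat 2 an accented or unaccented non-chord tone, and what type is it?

Unaccented passing tone.

The harmony at that moment is B major triad (B, D#, F#); E3 is not a chord tone.
It is approached by step down from F#3 and left by step down to D#3.
Step in, step out in the same direction — a passing tone.
It falls on a weak beat, so it is unaccented.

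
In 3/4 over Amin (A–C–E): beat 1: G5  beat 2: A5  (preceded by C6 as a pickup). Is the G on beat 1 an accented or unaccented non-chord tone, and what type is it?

The harmony at that moment is A minor triad (A, C, E); G5 is not a chord tone.
It is approached by leap down from C6 and left by step up to A5.
Leap in, step out — an appoggiatura.
It falls on the downbeat, so it is accented.

Accented appoggiatura.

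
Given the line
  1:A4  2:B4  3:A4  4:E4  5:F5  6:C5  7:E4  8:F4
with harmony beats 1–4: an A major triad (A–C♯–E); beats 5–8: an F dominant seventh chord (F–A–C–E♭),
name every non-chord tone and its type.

B4 (beat 2) — neighbor tone; E4 (beat 7) — appoggiatura.

The harmony at that moment is A major triad (A, C♯, E); B4 is not a chord tone.
It is approached by step up from A4 and left by step down to A4.
Step away and step back to the same note — a neighbor tone (upper neighbor).
The harmony at that moment is F dominant seventh chord (F, A, C, E♭); E4 is not a chord tone.
It is approached by leap down from C5 and left by step up to F4.
Leap in, step out — an appoggiatura.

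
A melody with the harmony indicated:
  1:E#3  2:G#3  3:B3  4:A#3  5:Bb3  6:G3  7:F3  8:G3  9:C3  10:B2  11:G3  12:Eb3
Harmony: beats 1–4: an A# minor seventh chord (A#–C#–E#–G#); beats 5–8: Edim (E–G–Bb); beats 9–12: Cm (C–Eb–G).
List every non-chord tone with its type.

The harmony at that moment is A# minor seventh chord (A#, C#, E#, G#); B3 is not a chord tone.
It is approached by leap up from G#3 and left by step down to A#3.
Leap in, step out — an appoggiatura.
The harmony at that moment is E diminished triad (E, G, Bb); F3 is not a chord tone.
It is approached by step down from G3 and left by step up to G3.
Step away and step back to the same note — a neighbor tone (lower neighbor).
The harmony at that moment is C minor triad (C, Eb, G); B2 is not a chord tone.
It is approached by step down from C3 and left by leap up to G3.
Step in, leap out — an escape tone.

B3 (beat 3) — appoggiatura; F3 (beat 7) — neighbor tone; B2 (beat 10) — escape tone.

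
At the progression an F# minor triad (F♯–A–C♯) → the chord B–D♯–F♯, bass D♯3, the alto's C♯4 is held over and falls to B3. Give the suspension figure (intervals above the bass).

7–6 suspension.

At the second chord the bass is D♯3. The suspended C♯4 lies a seventh above the bass; after resolving down by step to B3, the interval above the bass becomes a sixth.
Suspension figures are named by those two intervals: 7–6.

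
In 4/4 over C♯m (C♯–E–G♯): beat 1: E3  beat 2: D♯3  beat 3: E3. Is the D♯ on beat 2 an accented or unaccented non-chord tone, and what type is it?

Unaccented neighbor tone.

The harmony at that moment is C♯ minor triad (C♯, E, G♯); D♯3 is not a chord tone.
It is approached by step down from E3 and left by step up to E3.
Step away and step back to the same note — a neighbor tone (lower neighbor).
It falls on a weak beat, so it is unaccented.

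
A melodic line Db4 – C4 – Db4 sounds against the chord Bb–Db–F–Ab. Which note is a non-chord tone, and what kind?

The harmony at that moment is Bb minor seventh chord (Bb, Db, F, Ab); C4 is not a chord tone.
It is approached by step down from Db4 and left by step up to Db4.
Step away and step back to the same note — a neighbor tone (lower neighbor).

C4 is a neighbor tone.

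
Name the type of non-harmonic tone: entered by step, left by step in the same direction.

Approach: by step. Departure: by step, continuing in the same direction.
Stepwise on both sides with no change of direction means the note fills in the space between two different chord tones — a passing tone. (Had it turned back to its starting note it would be a neighbor tone instead.)

Passing tone.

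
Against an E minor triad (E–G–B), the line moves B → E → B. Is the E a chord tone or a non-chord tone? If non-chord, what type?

E minor triad contains E, G, B; E is the root, so it is a chord tone.

Chord tone (the root of E minor triad).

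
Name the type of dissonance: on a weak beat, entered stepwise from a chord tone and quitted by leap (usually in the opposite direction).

Approach: by step. Departure: by leap. Metric position: weak.
Step in, leap out, from a weak position — an escape tone (échappée). (It is the mirror image of the appoggiatura, which leaps in and steps out on a strong beat.)

Escape tone.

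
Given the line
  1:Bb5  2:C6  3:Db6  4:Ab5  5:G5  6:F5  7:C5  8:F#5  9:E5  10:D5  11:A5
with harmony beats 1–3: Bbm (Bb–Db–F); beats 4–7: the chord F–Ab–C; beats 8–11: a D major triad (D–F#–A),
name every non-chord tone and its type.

C6 (beat 2) — passing tone; G5 (beat 5) — passing tone; E5 (beat 9) — passing tone.

The harmony at that moment is Bb minor triad (Bb, Db, F); C6 is not a chord tone.
It is approached by step up from Bb5 and left by step up to Db6.
Step in, step out in the same direction — a passing tone.
The harmony at that moment is F minor triad (F, Ab, C); G5 is not a chord tone.
It is approached by step down from Ab5 and left by step down to F5.
Step in, step out in the same direction — a passing tone.
The harmony at that moment is D major triad (D, F#, A); E5 is not a chord tone.
It is approached by step down from F#5 and left by step down to D5.
Step in, step out in the same direction — a passing tone.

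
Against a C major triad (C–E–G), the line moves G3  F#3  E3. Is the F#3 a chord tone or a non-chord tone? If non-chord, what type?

Non-chord tone — a passing tone.

The harmony at that moment is C major triad (C, E, G); F#3 is not a chord tone.
It is approached by step down from G3 and left by step down to E3.
Step in, step out in the same direction — a passing tone.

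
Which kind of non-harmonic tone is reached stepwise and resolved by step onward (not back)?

Approach: by step. Departure: by step, continuing in the same direction.
Stepwise on both sides with no change of direction means the note fills in the space between two different chord tones — a passing tone. (Had it turned back to its starting note it would be a neighbor tone instead.)

Passing tone.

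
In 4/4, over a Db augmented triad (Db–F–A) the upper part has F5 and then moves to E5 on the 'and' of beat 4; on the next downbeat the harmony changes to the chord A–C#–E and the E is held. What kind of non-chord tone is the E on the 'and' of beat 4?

The harmony at that moment is Db augmented triad (Db, F, A); E5 is not a chord tone.
It is approached by step down from F5 and then sustained as the same pitch into the next harmony.
Arriving early and becoming a chord tone when the harmony changes — an anticipation.

Anticipation.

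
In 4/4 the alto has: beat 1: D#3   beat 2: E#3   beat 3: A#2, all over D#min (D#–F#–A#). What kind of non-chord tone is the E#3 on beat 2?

Escape tone.

The harmony at that moment is D# minor triad (D#, F#, A#); E#3 is not a chord tone.
It is approached by step up from D#3 and left by leap down to A#2.
Step in, leap out, on a weak beat — an escape tone.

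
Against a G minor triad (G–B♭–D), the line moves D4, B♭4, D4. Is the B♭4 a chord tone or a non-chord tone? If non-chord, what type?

G minor triad contains G, B♭, D; B♭ is the third, so it is a chord tone.

Chord tone (the third of G minor triad).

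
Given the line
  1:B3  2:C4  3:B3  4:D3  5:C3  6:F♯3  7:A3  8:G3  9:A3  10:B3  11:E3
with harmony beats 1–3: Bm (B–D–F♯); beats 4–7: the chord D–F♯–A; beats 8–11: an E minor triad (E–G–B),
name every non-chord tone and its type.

C4 (beat 2) — neighbor tone; C3 (beat 5) — escape tone; A3 (beat 9) — passing tone.

The harmony at that moment is B minor triad (B, D, F♯); C4 is not a chord tone.
It is approached by step up from B3 and left by step down to B3.
Step away and step back to the same note — a neighbor tone (upper neighbor).
The harmony at that moment is D major triad (D, F♯, A); C3 is not a chord tone.
It is approached by step down from D3 and left by leap up to F♯3.
Step in, leap out — an escape tone.
The harmony at that moment is E minor triad (E, G, B); A3 is not a chord tone.
It is approached by step up from G3 and left by step up to B3.
Step in, step out in the same direction — a passing tone.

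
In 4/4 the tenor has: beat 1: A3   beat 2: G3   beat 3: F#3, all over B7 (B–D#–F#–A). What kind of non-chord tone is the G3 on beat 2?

Passing tone.

The harmony at that moment is B dominant seventh chord (B, D#, F#, A); G3 is not a chord tone.
It is approached by step down from A3 and left by step down to F#3.
Step in, step out in the same direction — a passing tone.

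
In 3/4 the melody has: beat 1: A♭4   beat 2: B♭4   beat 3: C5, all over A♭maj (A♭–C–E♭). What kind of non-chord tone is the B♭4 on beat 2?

Passing tone.

The harmony at that moment is A♭ major triad (A♭, C, E♭); B♭4 is not a chord tone.
It is approached by step up from A♭4 and left by step up to C5.
Step in, step out in the same direction — a passing tone.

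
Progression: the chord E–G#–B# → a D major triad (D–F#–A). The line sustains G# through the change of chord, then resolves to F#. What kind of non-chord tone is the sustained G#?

The harmony at that moment is D major triad (D, F#, A); G# is not a chord tone.
It is held over (the same pitch as the preceding G#) and left by step down to F#.
Held over from the previous chord and resolving down by step — a suspension.

G# is a suspension.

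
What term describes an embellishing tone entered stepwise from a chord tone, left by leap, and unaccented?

Approach: by step. Departure: by leap. Metric position: weak.
Step in, leap out, from a weak position — an escape tone (échappée). (It is the mirror image of the appoggiatura, which leaps in and steps out on a strong beat.)

Escape tone.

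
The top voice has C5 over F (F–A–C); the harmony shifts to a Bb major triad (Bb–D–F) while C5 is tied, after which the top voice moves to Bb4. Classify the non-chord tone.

C5 is a suspension.

The harmony at that moment is Bb major triad (Bb, D, F); C5 is not a chord tone.
It is held over (the same pitch as the preceding C5) and left by step down to Bb4.
Held over from the previous chord and resolving down by step — a suspension.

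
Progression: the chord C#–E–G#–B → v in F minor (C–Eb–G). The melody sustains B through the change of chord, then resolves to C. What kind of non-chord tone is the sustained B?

The harmony at that moment is C minor triad (C, Eb, G); B is not a chord tone.
It is held over (the same pitch as the preceding B) and left by step up to C.
Held over from the previous chord and resolving up by step — a retardation.

B is a retardation.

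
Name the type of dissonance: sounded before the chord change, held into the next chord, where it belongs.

Approach: ahead of the chord change (typically by step), so it is dissonant against the current harmony. Departure: none — the same pitch is restated or held and is a chord tone of the new harmony.
Dissonant first, consonant once the harmony catches up: the note simply arrives early — an anticipation. (The reverse timing, consonant first and dissonant after the change, would be a suspension or retardation.)

Anticipation.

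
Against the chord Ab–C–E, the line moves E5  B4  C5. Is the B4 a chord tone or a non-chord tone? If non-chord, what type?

Non-chord tone — an appoggiatura.

The harmony at that moment is Ab augmented triad (Ab, C, E); B4 is not a chord tone.
It is approached by leap down from E5 and left by step up to C5.
Leap in, step out — an appoggiatura.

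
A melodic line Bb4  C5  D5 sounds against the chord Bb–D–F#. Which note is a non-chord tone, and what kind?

C5 is a passing tone.

The harmony at that moment is Bb augmented triad (Bb, D, F#); C5 is not a chord tone.
It is approached by step up from Bb4 and left by step up to D5.
Step in, step out in the same direction — a passing tone.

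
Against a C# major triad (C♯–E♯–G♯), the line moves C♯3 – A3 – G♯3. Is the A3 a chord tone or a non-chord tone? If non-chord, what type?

The harmony at that moment is C♯ major triad (C♯, E♯, G♯); A3 is not a chord tone.
It is approached by leap up from C♯3 and left by step down to G♯3.
Leap in, step out — an appoggiatura.

Non-chord tone — an appoggiatura.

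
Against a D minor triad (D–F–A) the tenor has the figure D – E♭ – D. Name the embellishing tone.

The harmony at that moment is D minor triad (D, F, A); E♭ is not a chord tone.
It is approached by step up from D and left by step down to D.
Step away and step back to the same note — a neighbor tone (upper neighbor).

E♭ is a neighbor tone.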